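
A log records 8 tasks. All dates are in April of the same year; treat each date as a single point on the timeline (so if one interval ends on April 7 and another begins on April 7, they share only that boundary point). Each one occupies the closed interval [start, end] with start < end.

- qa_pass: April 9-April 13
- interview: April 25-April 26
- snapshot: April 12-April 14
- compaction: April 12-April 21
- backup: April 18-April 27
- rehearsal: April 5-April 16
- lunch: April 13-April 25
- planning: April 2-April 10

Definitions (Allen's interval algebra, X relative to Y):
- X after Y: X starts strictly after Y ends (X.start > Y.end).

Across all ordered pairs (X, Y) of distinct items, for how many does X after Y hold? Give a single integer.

12

Checking all 56 ordered pairs for relation 'after'; matching pairs in alphabetical order:
(backup, planning): backup after planning ✓
(backup, qa_pass): backup after qa_pass ✓
(backup, rehearsal): backup after rehearsal ✓
(backup, snapshot): backup after snapshot ✓
(compaction, planning): compaction after planning ✓
(interview, compaction): interview after compaction ✓
(interview, planning): interview after planning ✓
(interview, qa_pass): interview after qa_pass ✓
(interview, rehearsal): interview after rehearsal ✓
(interview, snapshot): interview after snapshot ✓
(lunch, planning): lunch after planning ✓
(snapshot, planning): snapshot after planning ✓
Count: 12.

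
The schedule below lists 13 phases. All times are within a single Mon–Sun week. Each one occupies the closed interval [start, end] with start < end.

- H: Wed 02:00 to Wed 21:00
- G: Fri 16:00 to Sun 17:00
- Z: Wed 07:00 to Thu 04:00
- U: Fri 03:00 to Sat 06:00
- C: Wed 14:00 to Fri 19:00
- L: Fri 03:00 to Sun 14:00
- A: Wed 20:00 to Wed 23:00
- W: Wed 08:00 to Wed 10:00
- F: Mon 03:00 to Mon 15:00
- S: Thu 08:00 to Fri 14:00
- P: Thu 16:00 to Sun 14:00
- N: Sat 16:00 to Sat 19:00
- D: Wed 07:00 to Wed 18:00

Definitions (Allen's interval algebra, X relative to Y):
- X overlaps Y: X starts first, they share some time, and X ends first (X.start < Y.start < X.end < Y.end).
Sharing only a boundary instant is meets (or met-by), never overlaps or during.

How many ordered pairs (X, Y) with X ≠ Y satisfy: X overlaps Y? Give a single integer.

15

Checking all 156 ordered pairs for relation 'overlaps'; matching pairs in alphabetical order:
(C, G): C overlaps G ✓
(C, L): C overlaps L ✓
(C, P): C overlaps P ✓
(C, U): C overlaps U ✓
(D, C): D overlaps C ✓
(H, A): H overlaps A ✓
(H, C): H overlaps C ✓
(H, Z): H overlaps Z ✓
(L, G): L overlaps G ✓
(P, G): P overlaps G ✓
(S, L): S overlaps L ✓
(S, P): S overlaps P ✓
(S, U): S overlaps U ✓
(U, G): U overlaps G ✓
(Z, C): Z overlaps C ✓
Count: 15.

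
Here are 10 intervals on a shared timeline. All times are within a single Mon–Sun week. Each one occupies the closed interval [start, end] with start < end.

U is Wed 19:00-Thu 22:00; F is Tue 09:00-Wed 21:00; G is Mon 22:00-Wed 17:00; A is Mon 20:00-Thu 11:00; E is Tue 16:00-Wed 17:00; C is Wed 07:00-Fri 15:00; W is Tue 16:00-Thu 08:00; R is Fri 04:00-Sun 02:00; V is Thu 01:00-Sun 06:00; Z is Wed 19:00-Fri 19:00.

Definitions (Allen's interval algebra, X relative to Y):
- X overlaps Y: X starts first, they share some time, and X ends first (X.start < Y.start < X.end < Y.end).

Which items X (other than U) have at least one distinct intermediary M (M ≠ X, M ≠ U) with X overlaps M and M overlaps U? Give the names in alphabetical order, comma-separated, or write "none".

Target U = [Wed 19:00, Thu 22:00].
Intermediaries M with M overlaps U: A, F, W.
Via A — items with X overlaps A: none.
Via F — items with X overlaps F: G.
Via W — items with X overlaps W: F, G.
Union: F, G.

F, G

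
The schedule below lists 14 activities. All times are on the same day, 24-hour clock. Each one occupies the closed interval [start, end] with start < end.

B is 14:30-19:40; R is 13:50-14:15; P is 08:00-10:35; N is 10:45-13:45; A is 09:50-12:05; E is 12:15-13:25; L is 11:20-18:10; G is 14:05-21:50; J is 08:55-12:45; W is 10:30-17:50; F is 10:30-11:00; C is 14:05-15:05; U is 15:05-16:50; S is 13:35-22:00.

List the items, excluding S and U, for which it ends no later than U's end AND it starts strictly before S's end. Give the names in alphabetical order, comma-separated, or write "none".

A, C, E, F, J, N, P, R

Conditions: its end is no later than U's end (X.end <= 16:50) AND its start is strictly before S's end (X.start < 22:00).
A: end 12:05 <= 16:50? ✓; start 09:50 < 22:00? ✓ → yes.
B: end 19:40 <= 16:50? ✗; start 14:30 < 22:00? ✓ → no.
C: end 15:05 <= 16:50? ✓; start 14:05 < 22:00? ✓ → yes.
E: end 13:25 <= 16:50? ✓; start 12:15 < 22:00? ✓ → yes.
F: end 11:00 <= 16:50? ✓; start 10:30 < 22:00? ✓ → yes.
G: end 21:50 <= 16:50? ✗; start 14:05 < 22:00? ✓ → no.
J: end 12:45 <= 16:50? ✓; start 08:55 < 22:00? ✓ → yes.
L: end 18:10 <= 16:50? ✗; start 11:20 < 22:00? ✓ → no.
N: end 13:45 <= 16:50? ✓; start 10:45 < 22:00? ✓ → yes.
P: end 10:35 <= 16:50? ✓; start 08:00 < 22:00? ✓ → yes.
R: end 14:15 <= 16:50? ✓; start 13:50 < 22:00? ✓ → yes.
W: end 17:50 <= 16:50? ✗; start 10:30 < 22:00? ✓ → no.
Result: A, C, E, F, J, N, P, R.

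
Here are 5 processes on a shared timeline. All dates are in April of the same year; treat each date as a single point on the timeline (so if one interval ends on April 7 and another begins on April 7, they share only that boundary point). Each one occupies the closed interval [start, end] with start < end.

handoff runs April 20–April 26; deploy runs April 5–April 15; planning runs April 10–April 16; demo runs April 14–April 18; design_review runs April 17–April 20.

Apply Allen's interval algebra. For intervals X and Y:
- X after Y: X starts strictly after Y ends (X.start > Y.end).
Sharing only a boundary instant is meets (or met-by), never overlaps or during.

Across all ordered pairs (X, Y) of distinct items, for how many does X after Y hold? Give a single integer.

Checking all 20 ordered pairs for relation 'after'; matching pairs in alphabetical order:
(design_review, deploy): design_review after deploy ✓
(design_review, planning): design_review after planning ✓
(handoff, demo): handoff after demo ✓
(handoff, deploy): handoff after deploy ✓
(handoff, planning): handoff after planning ✓
Count: 5.

5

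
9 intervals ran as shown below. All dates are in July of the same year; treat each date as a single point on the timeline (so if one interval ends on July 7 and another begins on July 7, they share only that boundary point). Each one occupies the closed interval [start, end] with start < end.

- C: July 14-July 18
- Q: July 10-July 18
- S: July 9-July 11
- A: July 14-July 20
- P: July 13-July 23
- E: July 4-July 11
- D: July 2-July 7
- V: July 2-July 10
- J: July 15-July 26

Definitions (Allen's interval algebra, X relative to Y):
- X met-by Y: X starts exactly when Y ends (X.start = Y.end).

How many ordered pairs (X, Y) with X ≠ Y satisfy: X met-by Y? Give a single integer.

Checking all 72 ordered pairs for relation 'met-by'; matching pairs in alphabetical order:
(Q, V): Q met-by V ✓
Count: 1.

1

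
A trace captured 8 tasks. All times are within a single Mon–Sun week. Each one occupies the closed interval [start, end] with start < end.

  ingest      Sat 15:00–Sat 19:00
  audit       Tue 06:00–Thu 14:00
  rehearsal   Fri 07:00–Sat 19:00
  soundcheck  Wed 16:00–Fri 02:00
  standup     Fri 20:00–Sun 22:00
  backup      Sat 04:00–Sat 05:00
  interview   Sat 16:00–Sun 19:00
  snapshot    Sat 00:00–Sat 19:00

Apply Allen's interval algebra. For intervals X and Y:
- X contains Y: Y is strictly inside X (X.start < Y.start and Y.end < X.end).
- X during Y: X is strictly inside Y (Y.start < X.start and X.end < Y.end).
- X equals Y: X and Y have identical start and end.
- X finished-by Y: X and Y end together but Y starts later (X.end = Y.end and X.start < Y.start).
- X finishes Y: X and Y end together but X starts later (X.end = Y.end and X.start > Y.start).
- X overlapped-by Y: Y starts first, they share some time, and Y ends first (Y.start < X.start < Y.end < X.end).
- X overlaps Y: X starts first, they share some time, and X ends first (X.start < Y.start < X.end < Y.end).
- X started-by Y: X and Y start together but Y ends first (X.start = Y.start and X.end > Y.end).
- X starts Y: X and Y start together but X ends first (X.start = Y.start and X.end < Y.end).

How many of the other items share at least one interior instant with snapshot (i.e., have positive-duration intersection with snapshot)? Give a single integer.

Target snapshot = [Sat 00:00, Sat 19:00].
audit [Tue 06:00, Thu 14:00] → before → no.
backup [Sat 04:00, Sat 05:00] → during → counts.
ingest [Sat 15:00, Sat 19:00] → finishes → counts.
interview [Sat 16:00, Sun 19:00] → overlapped-by → counts.
rehearsal [Fri 07:00, Sat 19:00] → finished-by → counts.
soundcheck [Wed 16:00, Fri 02:00] → before → no.
standup [Fri 20:00, Sun 22:00] → contains → counts.
Total: 5.

5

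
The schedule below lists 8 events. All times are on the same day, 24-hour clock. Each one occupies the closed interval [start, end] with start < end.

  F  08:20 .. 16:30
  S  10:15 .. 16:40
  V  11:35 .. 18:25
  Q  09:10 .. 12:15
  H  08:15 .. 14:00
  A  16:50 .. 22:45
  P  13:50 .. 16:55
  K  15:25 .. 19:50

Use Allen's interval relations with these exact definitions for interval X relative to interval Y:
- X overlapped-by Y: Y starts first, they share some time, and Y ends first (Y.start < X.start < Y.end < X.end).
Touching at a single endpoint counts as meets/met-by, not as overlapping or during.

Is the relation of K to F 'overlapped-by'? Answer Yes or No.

K = [15:25, 19:50], F = [08:20, 16:30].
Actual relation of K to F: overlapped-by.
Asked whether 'overlapped-by' holds → Yes.

Yes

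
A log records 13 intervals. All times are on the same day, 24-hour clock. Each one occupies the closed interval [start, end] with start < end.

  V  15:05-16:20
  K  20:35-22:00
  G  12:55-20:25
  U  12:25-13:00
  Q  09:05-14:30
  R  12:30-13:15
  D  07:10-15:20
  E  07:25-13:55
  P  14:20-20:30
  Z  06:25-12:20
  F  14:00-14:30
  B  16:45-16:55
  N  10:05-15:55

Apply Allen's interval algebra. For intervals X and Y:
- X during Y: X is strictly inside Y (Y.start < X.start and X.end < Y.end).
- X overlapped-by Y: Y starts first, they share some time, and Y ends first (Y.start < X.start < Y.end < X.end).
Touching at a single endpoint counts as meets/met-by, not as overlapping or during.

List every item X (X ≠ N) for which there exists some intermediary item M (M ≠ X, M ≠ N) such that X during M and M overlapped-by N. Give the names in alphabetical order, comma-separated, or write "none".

B, F, V

Target N = [10:05, 15:55].
Intermediaries M with M overlapped-by N: G, P, V.
Via G — items with X during G: B, F, V.
Via P — items with X during P: B, V.
Via V — items with X during V: none.
Union: B, F, V.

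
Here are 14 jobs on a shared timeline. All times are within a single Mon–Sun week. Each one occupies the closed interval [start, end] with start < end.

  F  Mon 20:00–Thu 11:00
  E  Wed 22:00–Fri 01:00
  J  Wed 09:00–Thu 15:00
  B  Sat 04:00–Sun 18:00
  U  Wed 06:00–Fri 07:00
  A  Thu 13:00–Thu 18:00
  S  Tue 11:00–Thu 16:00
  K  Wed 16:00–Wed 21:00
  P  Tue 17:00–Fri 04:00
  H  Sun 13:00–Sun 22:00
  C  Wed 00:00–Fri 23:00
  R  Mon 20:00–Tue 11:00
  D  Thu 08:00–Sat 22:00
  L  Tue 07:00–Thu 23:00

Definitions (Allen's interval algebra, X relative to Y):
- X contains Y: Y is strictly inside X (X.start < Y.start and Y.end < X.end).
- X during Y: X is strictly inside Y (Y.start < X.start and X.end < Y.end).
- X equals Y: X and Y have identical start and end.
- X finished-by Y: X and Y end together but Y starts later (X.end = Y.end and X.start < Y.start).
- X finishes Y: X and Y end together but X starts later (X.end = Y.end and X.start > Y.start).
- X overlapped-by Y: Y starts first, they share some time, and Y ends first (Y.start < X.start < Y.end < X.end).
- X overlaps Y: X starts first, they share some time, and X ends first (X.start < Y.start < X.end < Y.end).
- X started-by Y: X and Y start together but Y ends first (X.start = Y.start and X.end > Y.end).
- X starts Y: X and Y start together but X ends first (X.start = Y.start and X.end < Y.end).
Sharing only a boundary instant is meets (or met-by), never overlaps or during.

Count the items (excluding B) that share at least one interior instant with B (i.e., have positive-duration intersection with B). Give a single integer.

Target B = [Sat 04:00, Sun 18:00].
A [Thu 13:00, Thu 18:00] → before → no.
C [Wed 00:00, Fri 23:00] → before → no.
D [Thu 08:00, Sat 22:00] → overlaps → counts.
E [Wed 22:00, Fri 01:00] → before → no.
F [Mon 20:00, Thu 11:00] → before → no.
H [Sun 13:00, Sun 22:00] → overlapped-by → counts.
J [Wed 09:00, Thu 15:00] → before → no.
K [Wed 16:00, Wed 21:00] → before → no.
L [Tue 07:00, Thu 23:00] → before → no.
P [Tue 17:00, Fri 04:00] → before → no.
R [Mon 20:00, Tue 11:00] → before → no.
S [Tue 11:00, Thu 16:00] → before → no.
U [Wed 06:00, Fri 07:00] → before → no.
Total: 2.

2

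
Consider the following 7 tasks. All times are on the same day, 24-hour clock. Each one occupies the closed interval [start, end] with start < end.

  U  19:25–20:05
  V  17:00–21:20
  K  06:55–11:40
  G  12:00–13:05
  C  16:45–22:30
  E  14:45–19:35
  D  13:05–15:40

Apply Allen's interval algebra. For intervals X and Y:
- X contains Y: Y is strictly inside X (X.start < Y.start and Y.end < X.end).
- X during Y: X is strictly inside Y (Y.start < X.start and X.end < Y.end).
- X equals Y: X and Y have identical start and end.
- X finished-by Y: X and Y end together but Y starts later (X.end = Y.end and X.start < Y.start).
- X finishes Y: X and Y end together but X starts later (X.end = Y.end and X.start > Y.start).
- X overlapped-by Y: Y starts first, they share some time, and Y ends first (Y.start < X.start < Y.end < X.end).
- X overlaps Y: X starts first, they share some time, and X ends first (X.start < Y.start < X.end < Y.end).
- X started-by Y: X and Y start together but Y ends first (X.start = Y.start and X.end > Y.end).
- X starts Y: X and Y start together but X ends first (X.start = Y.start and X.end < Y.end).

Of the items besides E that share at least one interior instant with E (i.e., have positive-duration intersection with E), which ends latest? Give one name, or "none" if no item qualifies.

C

Target E = [14:45, 19:35].
C [16:45, 22:30] → overlapped-by → candidate.
D [13:05, 15:40] → overlaps → candidate.
G [12:00, 13:05] → before → excluded.
K [06:55, 11:40] → before → excluded.
U [19:25, 20:05] → overlapped-by → candidate.
V [17:00, 21:20] → overlapped-by → candidate.
Among candidates, latest end is 22:30 → C.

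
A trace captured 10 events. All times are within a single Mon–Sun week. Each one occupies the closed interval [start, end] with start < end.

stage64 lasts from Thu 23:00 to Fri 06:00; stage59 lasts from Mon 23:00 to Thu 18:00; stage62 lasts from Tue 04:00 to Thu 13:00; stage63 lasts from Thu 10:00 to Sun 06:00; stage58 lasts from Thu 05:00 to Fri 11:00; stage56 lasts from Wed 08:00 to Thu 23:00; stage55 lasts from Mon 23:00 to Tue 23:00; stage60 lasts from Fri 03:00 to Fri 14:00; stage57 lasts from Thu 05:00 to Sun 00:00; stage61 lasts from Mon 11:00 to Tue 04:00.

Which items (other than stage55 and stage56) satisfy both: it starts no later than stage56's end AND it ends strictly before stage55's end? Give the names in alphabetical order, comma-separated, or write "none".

Conditions: its start is no later than stage56's end (X.start <= Thu 23:00) AND its end is strictly before stage55's end (X.end < Tue 23:00).
stage57: start Thu 05:00 <= Thu 23:00? ✓; end Sun 00:00 < Tue 23:00? ✗ → no.
stage58: start Thu 05:00 <= Thu 23:00? ✓; end Fri 11:00 < Tue 23:00? ✗ → no.
stage59: start Mon 23:00 <= Thu 23:00? ✓; end Thu 18:00 < Tue 23:00? ✗ → no.
stage60: start Fri 03:00 <= Thu 23:00? ✗; end Fri 14:00 < Tue 23:00? ✗ → no.
stage61: start Mon 11:00 <= Thu 23:00? ✓; end Tue 04:00 < Tue 23:00? ✓ → yes.
stage62: start Tue 04:00 <= Thu 23:00? ✓; end Thu 13:00 < Tue 23:00? ✗ → no.
stage63: start Thu 10:00 <= Thu 23:00? ✓; end Sun 06:00 < Tue 23:00? ✗ → no.
stage64: start Thu 23:00 <= Thu 23:00? ✓; end Fri 06:00 < Tue 23:00? ✗ → no.
Result: stage61.

stage61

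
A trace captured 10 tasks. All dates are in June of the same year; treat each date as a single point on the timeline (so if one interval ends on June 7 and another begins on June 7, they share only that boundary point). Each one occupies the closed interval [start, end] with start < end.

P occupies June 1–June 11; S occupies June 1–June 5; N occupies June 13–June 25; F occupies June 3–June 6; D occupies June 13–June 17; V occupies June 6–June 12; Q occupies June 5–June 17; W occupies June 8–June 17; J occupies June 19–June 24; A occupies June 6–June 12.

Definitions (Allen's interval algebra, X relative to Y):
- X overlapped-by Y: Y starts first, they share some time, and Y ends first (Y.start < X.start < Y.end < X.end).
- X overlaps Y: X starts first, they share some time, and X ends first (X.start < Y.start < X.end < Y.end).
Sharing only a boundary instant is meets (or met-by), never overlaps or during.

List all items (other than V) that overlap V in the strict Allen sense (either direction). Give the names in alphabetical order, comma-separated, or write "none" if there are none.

Target V = [June 6, June 12].
A [June 6, June 12] → equals → no.
D [June 13, June 17] → after → no.
F [June 3, June 6] → meets → no.
J [June 19, June 24] → after → no.
N [June 13, June 25] → after → no.
P [June 1, June 11] → overlaps → yes.
Q [June 5, June 17] → contains → no.
S [June 1, June 5] → before → no.
W [June 8, June 17] → overlapped-by → yes.
Result: P, W.

P, W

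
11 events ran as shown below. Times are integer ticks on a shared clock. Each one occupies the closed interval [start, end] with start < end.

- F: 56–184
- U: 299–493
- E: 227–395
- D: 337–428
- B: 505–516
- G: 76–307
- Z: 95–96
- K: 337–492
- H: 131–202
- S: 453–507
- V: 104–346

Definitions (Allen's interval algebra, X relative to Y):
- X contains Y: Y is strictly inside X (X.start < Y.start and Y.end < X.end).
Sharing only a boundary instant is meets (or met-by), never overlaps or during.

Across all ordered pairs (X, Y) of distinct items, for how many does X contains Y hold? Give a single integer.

6

Checking all 110 ordered pairs for relation 'contains'; matching pairs in alphabetical order:
(F, Z): F contains Z ✓
(G, H): G contains H ✓
(G, Z): G contains Z ✓
(U, D): U contains D ✓
(U, K): U contains K ✓
(V, H): V contains H ✓
Count: 6.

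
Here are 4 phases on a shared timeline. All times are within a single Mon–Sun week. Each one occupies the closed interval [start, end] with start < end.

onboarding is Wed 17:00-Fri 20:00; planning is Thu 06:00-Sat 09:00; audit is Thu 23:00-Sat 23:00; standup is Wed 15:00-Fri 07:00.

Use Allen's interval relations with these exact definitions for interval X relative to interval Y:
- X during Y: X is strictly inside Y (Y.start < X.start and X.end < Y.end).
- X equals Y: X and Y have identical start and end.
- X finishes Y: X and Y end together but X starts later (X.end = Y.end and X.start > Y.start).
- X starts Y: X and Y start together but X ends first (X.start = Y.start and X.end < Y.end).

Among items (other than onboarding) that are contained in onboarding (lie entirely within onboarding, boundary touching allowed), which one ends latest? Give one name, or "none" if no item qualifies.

Target onboarding = [Wed 17:00, Fri 20:00].
audit [Thu 23:00, Sat 23:00] → overlapped-by → excluded.
planning [Thu 06:00, Sat 09:00] → overlapped-by → excluded.
standup [Wed 15:00, Fri 07:00] → overlaps → excluded.
No candidates → none.

none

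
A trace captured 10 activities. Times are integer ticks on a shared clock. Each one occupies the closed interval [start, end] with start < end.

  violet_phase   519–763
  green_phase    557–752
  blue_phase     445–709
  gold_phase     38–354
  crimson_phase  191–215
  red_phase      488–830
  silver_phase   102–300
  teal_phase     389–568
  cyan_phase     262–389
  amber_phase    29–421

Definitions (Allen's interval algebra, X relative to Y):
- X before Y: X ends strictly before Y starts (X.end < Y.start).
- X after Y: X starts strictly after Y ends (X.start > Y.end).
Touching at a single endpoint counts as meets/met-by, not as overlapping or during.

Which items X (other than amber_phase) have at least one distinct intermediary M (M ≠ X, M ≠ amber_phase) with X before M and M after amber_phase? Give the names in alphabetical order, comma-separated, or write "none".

Target amber_phase = [29, 421].
Intermediaries M with M after amber_phase: blue_phase, green_phase, red_phase, violet_phase.
Via blue_phase — items with X before blue_phase: crimson_phase, cyan_phase, gold_phase, silver_phase.
Via green_phase — items with X before green_phase: crimson_phase, cyan_phase, gold_phase, silver_phase.
Via red_phase — items with X before red_phase: crimson_phase, cyan_phase, gold_phase, silver_phase.
Via violet_phase — items with X before violet_phase: crimson_phase, cyan_phase, gold_phase, silver_phase.
Union: crimson_phase, cyan_phase, gold_phase, silver_phase.

crimson_phase, cyan_phase, gold_phase, silver_phase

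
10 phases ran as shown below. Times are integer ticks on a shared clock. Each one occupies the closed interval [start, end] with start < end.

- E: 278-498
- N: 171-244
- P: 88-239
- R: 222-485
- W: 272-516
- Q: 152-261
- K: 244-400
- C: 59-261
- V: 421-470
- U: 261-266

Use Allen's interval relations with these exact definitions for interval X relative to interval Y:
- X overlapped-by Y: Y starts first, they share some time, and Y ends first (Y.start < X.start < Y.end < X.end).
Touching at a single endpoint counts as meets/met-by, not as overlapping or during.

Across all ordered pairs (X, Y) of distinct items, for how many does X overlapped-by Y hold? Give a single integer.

Checking all 90 ordered pairs for relation 'overlapped-by'; matching pairs in alphabetical order:
(E, K): E overlapped-by K ✓
(E, R): E overlapped-by R ✓
(K, C): K overlapped-by C ✓
(K, Q): K overlapped-by Q ✓
(N, P): N overlapped-by P ✓
(Q, P): Q overlapped-by P ✓
(R, C): R overlapped-by C ✓
(R, N): R overlapped-by N ✓
(R, P): R overlapped-by P ✓
(R, Q): R overlapped-by Q ✓
(W, K): W overlapped-by K ✓
(W, R): W overlapped-by R ✓
Count: 12.

12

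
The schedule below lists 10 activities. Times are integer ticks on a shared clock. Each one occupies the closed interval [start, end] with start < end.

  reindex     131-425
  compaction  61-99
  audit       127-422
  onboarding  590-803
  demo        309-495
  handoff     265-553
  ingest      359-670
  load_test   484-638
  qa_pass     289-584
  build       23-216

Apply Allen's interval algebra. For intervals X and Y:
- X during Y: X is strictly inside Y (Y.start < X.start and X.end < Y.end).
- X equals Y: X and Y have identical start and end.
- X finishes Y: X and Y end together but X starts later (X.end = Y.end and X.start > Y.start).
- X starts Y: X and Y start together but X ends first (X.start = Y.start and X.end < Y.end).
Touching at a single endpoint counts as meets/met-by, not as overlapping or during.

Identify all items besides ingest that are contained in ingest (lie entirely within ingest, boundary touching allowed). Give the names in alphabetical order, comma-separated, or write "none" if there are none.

Target ingest = [359, 670].
audit [127, 422] → overlaps → no.
build [23, 216] → before → no.
compaction [61, 99] → before → no.
demo [309, 495] → overlaps → no.
handoff [265, 553] → overlaps → no.
load_test [484, 638] → during → yes.
onboarding [590, 803] → overlapped-by → no.
qa_pass [289, 584] → overlaps → no.
reindex [131, 425] → overlaps → no.
Result: load_test.

load_test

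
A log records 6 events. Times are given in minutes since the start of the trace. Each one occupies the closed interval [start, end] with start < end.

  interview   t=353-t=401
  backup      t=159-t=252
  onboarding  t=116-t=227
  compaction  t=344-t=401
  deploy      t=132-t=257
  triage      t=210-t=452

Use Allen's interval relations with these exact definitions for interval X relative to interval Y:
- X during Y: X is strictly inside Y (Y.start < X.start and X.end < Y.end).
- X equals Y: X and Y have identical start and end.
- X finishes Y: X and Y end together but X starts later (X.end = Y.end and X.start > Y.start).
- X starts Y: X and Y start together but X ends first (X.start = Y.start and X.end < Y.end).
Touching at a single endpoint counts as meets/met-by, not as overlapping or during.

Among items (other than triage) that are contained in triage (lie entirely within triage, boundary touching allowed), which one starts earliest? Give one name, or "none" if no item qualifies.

compaction

Target triage = [t=210, t=452].
backup [t=159, t=252] → overlaps → excluded.
compaction [t=344, t=401] → during → candidate.
deploy [t=132, t=257] → overlaps → excluded.
interview [t=353, t=401] → during → candidate.
onboarding [t=116, t=227] → overlaps → excluded.
Among candidates, earliest start is t=344 → compaction.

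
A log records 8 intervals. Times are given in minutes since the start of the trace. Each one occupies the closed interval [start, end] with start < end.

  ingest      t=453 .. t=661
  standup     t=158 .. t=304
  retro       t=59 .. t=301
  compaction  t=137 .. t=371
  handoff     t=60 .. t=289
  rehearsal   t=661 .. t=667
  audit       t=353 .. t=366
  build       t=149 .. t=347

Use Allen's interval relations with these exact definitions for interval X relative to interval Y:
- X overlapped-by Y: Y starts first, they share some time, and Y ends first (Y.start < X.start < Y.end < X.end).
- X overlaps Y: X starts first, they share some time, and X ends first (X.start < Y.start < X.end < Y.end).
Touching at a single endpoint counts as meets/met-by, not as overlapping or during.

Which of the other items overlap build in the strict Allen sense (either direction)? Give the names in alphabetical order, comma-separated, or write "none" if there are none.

Target build = [t=149, t=347].
audit [t=353, t=366] → after → no.
compaction [t=137, t=371] → contains → no.
handoff [t=60, t=289] → overlaps → yes.
ingest [t=453, t=661] → after → no.
rehearsal [t=661, t=667] → after → no.
retro [t=59, t=301] → overlaps → yes.
standup [t=158, t=304] → during → no.
Result: handoff, retro.

handoff, retro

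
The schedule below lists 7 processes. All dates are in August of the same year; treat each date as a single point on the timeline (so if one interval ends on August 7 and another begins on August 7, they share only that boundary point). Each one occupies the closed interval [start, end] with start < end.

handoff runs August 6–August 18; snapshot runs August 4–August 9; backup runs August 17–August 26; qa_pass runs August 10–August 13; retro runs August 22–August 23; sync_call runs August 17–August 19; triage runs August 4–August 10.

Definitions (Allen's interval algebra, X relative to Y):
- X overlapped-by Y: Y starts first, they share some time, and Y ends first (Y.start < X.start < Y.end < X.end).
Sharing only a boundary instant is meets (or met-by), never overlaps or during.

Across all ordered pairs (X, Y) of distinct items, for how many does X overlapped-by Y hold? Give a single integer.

4

Checking all 42 ordered pairs for relation 'overlapped-by'; matching pairs in alphabetical order:
(backup, handoff): backup overlapped-by handoff ✓
(handoff, snapshot): handoff overlapped-by snapshot ✓
(handoff, triage): handoff overlapped-by triage ✓
(sync_call, handoff): sync_call overlapped-by handoff ✓
Count: 4.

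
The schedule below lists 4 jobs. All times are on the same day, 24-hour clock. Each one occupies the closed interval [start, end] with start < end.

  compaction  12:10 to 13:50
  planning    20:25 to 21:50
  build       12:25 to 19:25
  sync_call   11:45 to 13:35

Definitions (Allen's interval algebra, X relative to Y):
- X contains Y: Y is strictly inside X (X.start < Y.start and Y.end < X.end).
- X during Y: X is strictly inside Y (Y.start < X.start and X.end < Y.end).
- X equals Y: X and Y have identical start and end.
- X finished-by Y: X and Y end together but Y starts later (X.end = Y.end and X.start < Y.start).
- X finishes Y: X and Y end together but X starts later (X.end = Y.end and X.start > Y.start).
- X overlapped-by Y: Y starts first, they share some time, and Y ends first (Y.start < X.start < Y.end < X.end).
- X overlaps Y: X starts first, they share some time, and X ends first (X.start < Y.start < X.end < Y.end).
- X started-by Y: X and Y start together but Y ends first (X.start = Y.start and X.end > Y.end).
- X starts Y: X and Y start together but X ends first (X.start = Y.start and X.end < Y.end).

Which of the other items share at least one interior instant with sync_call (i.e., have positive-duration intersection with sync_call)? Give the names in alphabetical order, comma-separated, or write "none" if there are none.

build, compaction

Target sync_call = [11:45, 13:35].
build [12:25, 19:25] → overlapped-by → yes.
compaction [12:10, 13:50] → overlapped-by → yes.
planning [20:25, 21:50] → after → no.
Result: build, compaction.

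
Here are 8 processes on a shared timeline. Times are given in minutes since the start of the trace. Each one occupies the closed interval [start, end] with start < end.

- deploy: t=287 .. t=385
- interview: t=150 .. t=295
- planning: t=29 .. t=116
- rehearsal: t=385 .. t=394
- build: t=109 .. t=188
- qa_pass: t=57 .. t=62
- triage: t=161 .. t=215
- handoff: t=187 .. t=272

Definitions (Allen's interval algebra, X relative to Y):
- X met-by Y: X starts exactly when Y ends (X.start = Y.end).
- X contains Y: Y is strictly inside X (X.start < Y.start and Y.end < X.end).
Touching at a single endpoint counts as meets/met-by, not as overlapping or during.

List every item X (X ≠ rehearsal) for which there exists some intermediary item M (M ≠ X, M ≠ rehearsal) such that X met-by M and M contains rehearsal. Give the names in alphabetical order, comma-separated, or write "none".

Target rehearsal = [t=385, t=394].
Intermediaries M with M contains rehearsal: none.
Union: none.

none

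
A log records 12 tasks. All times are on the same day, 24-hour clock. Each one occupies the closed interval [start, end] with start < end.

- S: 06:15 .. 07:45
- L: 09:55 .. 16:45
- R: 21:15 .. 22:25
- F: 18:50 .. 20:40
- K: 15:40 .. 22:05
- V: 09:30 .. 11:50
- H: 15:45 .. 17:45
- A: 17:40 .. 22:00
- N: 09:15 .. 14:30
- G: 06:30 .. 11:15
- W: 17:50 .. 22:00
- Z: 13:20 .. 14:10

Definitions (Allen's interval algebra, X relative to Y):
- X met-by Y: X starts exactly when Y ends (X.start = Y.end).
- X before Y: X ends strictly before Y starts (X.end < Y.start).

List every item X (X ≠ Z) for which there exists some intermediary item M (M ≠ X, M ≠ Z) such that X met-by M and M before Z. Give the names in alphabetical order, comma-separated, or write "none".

none

Target Z = [13:20, 14:10].
Intermediaries M with M before Z: G, S, V.
Via G — items with X met-by G: none.
Via S — items with X met-by S: none.
Via V — items with X met-by V: none.
Union: none.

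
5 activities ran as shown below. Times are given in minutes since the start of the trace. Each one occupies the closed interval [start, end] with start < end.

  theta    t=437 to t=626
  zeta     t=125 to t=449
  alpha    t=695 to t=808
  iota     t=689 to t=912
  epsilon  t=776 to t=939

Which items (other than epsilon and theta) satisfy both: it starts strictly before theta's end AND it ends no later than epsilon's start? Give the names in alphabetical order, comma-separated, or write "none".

Conditions: its start is strictly before theta's end (X.start < t=626) AND its end is no later than epsilon's start (X.end <= t=776).
alpha: start t=695 < t=626? ✗; end t=808 <= t=776? ✗ → no.
iota: start t=689 < t=626? ✗; end t=912 <= t=776? ✗ → no.
zeta: start t=125 < t=626? ✓; end t=449 <= t=776? ✓ → yes.
Result: zeta.

zeta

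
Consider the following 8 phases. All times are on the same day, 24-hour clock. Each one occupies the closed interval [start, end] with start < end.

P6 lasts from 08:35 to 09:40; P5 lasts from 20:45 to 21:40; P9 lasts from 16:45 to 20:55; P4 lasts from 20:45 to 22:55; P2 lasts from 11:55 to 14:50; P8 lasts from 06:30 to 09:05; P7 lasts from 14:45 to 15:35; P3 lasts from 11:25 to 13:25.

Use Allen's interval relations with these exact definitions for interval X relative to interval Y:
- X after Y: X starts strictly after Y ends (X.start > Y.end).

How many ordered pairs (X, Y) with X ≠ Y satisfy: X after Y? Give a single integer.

22

Checking all 56 ordered pairs for relation 'after'; matching pairs in alphabetical order:
(P2, P6): P2 after P6 ✓
(P2, P8): P2 after P8 ✓
(P3, P6): P3 after P6 ✓
(P3, P8): P3 after P8 ✓
(P4, P2): P4 after P2 ✓
(P4, P3): P4 after P3 ✓
(P4, P6): P4 after P6 ✓
(P4, P7): P4 after P7 ✓
(P4, P8): P4 after P8 ✓
(P5, P2): P5 after P2 ✓
(P5, P3): P5 after P3 ✓
(P5, P6): P5 after P6 ✓
(P5, P7): P5 after P7 ✓
(P5, P8): P5 after P8 ✓
(P7, P3): P7 after P3 ✓
(P7, P6): P7 after P6 ✓
(P7, P8): P7 after P8 ✓
(P9, P2): P9 after P2 ✓
(P9, P3): P9 after P3 ✓
(P9, P6): P9 after P6 ✓
(P9, P7): P9 after P7 ✓
(P9, P8): P9 after P8 ✓
Count: 22.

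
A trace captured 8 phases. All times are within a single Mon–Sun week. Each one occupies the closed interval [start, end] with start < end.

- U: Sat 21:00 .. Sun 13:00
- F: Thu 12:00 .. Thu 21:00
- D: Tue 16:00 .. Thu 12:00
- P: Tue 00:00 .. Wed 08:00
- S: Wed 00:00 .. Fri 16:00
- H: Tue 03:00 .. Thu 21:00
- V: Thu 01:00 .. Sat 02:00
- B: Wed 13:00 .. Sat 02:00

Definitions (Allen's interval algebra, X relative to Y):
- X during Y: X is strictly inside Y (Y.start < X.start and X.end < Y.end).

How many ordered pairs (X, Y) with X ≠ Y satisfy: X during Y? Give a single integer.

Checking all 56 ordered pairs for relation 'during'; matching pairs in alphabetical order:
(D, H): D during H ✓
(F, B): F during B ✓
(F, S): F during S ✓
(F, V): F during V ✓
Count: 4.

4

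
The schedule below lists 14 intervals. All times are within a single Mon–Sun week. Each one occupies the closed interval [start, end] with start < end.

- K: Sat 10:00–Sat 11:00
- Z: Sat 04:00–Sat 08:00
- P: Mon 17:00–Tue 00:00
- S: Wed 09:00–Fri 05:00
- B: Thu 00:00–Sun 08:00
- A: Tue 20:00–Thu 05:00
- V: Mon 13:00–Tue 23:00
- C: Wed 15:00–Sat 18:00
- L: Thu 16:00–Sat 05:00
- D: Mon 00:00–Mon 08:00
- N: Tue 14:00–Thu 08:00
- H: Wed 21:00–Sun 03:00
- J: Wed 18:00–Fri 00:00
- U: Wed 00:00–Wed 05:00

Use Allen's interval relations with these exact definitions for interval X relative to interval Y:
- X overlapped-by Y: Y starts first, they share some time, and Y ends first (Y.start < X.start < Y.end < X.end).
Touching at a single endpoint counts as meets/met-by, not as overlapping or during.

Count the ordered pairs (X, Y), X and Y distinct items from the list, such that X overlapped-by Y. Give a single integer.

Checking all 182 ordered pairs for relation 'overlapped-by'; matching pairs in alphabetical order:
(A, V): A overlapped-by V ✓
(B, A): B overlapped-by A ✓
(B, C): B overlapped-by C ✓
(B, H): B overlapped-by H ✓
(B, J): B overlapped-by J ✓
(B, N): B overlapped-by N ✓
(B, S): B overlapped-by S ✓
(C, A): C overlapped-by A ✓
(C, N): C overlapped-by N ✓
(C, S): C overlapped-by S ✓
(H, A): H overlapped-by A ✓
(H, C): H overlapped-by C ✓
(H, J): H overlapped-by J ✓
(H, N): H overlapped-by N ✓
(H, S): H overlapped-by S ✓
(J, A): J overlapped-by A ✓
(J, N): J overlapped-by N ✓
(L, J): L overlapped-by J ✓
(L, S): L overlapped-by S ✓
(N, V): N overlapped-by V ✓
(S, A): S overlapped-by A ✓
(S, N): S overlapped-by N ✓
(Z, L): Z overlapped-by L ✓
Count: 23.

23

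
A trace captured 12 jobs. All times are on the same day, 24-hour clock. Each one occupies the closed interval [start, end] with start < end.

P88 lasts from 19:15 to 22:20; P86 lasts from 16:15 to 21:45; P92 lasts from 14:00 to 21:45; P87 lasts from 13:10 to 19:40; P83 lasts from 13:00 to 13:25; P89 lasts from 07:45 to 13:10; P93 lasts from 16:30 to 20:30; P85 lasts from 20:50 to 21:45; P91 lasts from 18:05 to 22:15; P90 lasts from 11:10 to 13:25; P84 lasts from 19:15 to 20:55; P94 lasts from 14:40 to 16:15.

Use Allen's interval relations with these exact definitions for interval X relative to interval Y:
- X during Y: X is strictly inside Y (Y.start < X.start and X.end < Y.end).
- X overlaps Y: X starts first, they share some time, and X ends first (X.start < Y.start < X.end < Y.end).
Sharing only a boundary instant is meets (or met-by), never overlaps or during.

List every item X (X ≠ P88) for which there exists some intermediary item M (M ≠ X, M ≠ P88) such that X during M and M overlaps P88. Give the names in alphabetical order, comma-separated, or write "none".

Target P88 = [19:15, 22:20].
Intermediaries M with M overlaps P88: P86, P87, P91, P92, P93.
Via P86 — items with X during P86: P84, P93.
Via P87 — items with X during P87: P94.
Via P91 — items with X during P91: P84, P85.
Via P92 — items with X during P92: P84, P93, P94.
Via P93 — items with X during P93: none.
Union: P84, P85, P93, P94.

P84, P85, P93, P94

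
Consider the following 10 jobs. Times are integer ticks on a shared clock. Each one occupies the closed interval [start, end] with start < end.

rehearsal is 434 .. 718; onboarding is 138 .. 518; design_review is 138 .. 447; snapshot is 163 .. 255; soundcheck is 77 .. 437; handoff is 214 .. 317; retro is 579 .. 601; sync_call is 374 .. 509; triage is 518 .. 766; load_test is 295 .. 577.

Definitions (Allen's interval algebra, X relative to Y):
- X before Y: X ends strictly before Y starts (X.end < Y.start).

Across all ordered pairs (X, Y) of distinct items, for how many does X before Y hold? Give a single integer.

Checking all 90 ordered pairs for relation 'before'; matching pairs in alphabetical order:
(design_review, retro): design_review before retro ✓
(design_review, triage): design_review before triage ✓
(handoff, rehearsal): handoff before rehearsal ✓
(handoff, retro): handoff before retro ✓
(handoff, sync_call): handoff before sync_call ✓
(handoff, triage): handoff before triage ✓
(load_test, retro): load_test before retro ✓
(onboarding, retro): onboarding before retro ✓
(snapshot, load_test): snapshot before load_test ✓
(snapshot, rehearsal): snapshot before rehearsal ✓
(snapshot, retro): snapshot before retro ✓
(snapshot, sync_call): snapshot before sync_call ✓
(snapshot, triage): snapshot before triage ✓
(soundcheck, retro): soundcheck before retro ✓
(soundcheck, triage): soundcheck before triage ✓
(sync_call, retro): sync_call before retro ✓
(sync_call, triage): sync_call before triage ✓
Count: 17.

17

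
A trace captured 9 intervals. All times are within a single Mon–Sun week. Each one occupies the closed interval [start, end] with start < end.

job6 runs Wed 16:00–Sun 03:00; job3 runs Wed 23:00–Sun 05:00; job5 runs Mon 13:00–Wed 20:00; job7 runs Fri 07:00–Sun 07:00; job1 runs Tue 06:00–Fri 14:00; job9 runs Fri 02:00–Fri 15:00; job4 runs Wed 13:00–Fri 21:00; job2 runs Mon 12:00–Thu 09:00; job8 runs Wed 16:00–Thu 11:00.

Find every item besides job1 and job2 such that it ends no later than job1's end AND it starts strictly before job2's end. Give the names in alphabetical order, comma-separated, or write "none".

Conditions: its end is no later than job1's end (X.end <= Fri 14:00) AND its start is strictly before job2's end (X.start < Thu 09:00).
job3: end Sun 05:00 <= Fri 14:00? ✗; start Wed 23:00 < Thu 09:00? ✓ → no.
job4: end Fri 21:00 <= Fri 14:00? ✗; start Wed 13:00 < Thu 09:00? ✓ → no.
job5: end Wed 20:00 <= Fri 14:00? ✓; start Mon 13:00 < Thu 09:00? ✓ → yes.
job6: end Sun 03:00 <= Fri 14:00? ✗; start Wed 16:00 < Thu 09:00? ✓ → no.
job7: end Sun 07:00 <= Fri 14:00? ✗; start Fri 07:00 < Thu 09:00? ✗ → no.
job8: end Thu 11:00 <= Fri 14:00? ✓; start Wed 16:00 < Thu 09:00? ✓ → yes.
job9: end Fri 15:00 <= Fri 14:00? ✗; start Fri 02:00 < Thu 09:00? ✗ → no.
Result: job5, job8.

job5, job8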